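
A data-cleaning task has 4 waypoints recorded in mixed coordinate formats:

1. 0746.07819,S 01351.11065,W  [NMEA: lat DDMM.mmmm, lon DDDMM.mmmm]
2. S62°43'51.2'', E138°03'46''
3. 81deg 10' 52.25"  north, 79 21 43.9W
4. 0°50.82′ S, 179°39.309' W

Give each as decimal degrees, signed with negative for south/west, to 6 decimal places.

Point 1:
  Lat: split at 2 digits → 07° and 46.07819′; 7 + 46.07819/60 = 7.7679698
  hemisphere S, so the sign is −
  λ: degrees = first 3 digits = 13, minutes = 51.11065; 13 + 51.11065/60 = 13.8518442
  W → negative
Point 2:
  φ: 62° + 43/60 + 51.2/3600 = 62 + 0.716667 + 0.014222 = 62.7308889
  S ⇒ negate
  Lon: 138° + 3/60 + 46/3600 = 138 + 0.050000 + 0.012778 = 138.0627778
  E → positive
Point 3:
  φ: 81 + 10/60 + 52.25/3600 = 81.1811806
  N ⇒ keep positive
  Longitude: 21′ + 43.9″ = 21.73167′; 79 + 21.73167/60 = 79.3621944
  hemisphere W, so the sign is −
Point 4:
  φ: 50.82′ = 0.847000°; total 0.8470000
  S → negative
  λ: 39.309′ = 0.655150°; total 179.6551500
  W ⇒ negate

1. -7.767970, -13.851844
2. -62.730889, 138.062778
3. 81.181181, -79.362194
4. -0.847000, -179.655150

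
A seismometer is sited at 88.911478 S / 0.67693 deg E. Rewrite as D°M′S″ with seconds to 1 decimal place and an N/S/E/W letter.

Lat: whole degrees 88; 54.68868′ → 54′ and 41.321″
λ: 0.676930 × 60 = 40.61580′ → 40′, remainder × 60 = 36.948″

88°54′41.3″ S, 0°40′36.9″ E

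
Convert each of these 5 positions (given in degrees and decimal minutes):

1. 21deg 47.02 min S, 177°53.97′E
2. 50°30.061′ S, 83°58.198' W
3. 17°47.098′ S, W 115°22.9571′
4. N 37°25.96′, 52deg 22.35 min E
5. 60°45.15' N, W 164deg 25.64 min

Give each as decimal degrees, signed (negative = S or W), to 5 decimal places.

1. -21.78367, 177.89950
2. -50.50102, -83.96997
3. -17.78497, -115.38262
4. 37.43267, 52.37250
5. 60.75250, -164.42733

Point 1:
  Lat: 21 + 47.02/60 = 21.783667
  S ⇒ negate
  λ: 53.97′ = 0.899500°; total 177.899500
  E ⇒ keep positive
Point 2:
  φ: 50 + 30.061/60 = 50.501017
  S ⇒ negate
  Longitude: 83 + 58.198/60 = 83.969967
  W → negative
Point 3:
  Latitude: 17 + 47.098/60 = 17.784967
  hemisphere S, so the sign is −
  Longitude: 115 + 22.9571/60 = 115.382618
  W → negative
Point 4:
  Lat: 25.96′ = 0.432667°; total 37.432667
  N → positive
  Lon: 22.35′ = 0.372500°; total 52.372500
  E → positive
Point 5:
  Lat: 60 + 45.15/60 = 60.752500
  N ⇒ keep positive
  λ: 25.64′ = 0.427333°; total 164.427333
  W → negative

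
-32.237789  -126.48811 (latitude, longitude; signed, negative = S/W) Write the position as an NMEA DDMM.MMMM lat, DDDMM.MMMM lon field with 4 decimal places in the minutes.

3214.2673,S / 12629.2866,W

Latitude is negative → S; |value| = 32.237789
φ: minutes = (32.237789 − 32) × 60 = 14.267340
Longitude is negative → W; |value| = 126.488110
Longitude: fractional part 0.488110 → 29.286600 minutes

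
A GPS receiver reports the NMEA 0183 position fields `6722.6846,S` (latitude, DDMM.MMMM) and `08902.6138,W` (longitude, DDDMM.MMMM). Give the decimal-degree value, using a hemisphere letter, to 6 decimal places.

67.378077° S, 89.043563° W

Lat: degrees = first 2 digits = 67, minutes = 22.6846; 67 + 22.6846/60 = 67.3780767
Longitude: split at 3 digits → 089° and 2.6138′; 89 + 2.6138/60 = 89.0435633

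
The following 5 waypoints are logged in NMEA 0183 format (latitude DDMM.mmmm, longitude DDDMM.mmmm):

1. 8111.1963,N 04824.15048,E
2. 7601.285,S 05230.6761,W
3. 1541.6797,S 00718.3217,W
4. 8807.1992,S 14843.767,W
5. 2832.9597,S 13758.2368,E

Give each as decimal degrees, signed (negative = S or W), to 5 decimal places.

Point 1:
  Lat: split at 2 digits → 81° and 11.1963′; 81 + 11.1963/60 = 81.186605
  N ⇒ keep positive
  Lon: split at 3 digits → 048° and 24.15048′; 48 + 24.15048/60 = 48.402508
  E → positive
Point 2:
  Lat: degrees = first 2 digits = 76, minutes = 1.285; 76 + 1.285/60 = 76.021417
  S → negative
  Lon: split at 3 digits → 052° and 30.6761′; 52 + 30.6761/60 = 52.511268
  W → negative
Point 3:
  Latitude: degrees = first 2 digits = 15, minutes = 41.6797; 15 + 41.6797/60 = 15.694662
  hemisphere S, so the sign is −
  Lon: split at 3 digits → 007° and 18.3217′; 7 + 18.3217/60 = 7.305362
  W → negative
Point 4:
  Latitude: degrees = first 2 digits = 88, minutes = 7.1992; 88 + 7.1992/60 = 88.119987
  hemisphere S, so the sign is −
  λ: split at 3 digits → 148° and 43.767′; 148 + 43.767/60 = 148.729450
  hemisphere W, so the sign is −
Point 5:
  φ: degrees = first 2 digits = 28, minutes = 32.9597; 28 + 32.9597/60 = 28.549328
  hemisphere S, so the sign is −
  Longitude: split at 3 digits → 137° and 58.2368′; 137 + 58.2368/60 = 137.970613
  E ⇒ keep positive

1. 81.18661, 48.40251
2. -76.02142, -52.51127
3. -15.69466, -7.30536
4. -88.11999, -148.72945
5. -28.54933, 137.97061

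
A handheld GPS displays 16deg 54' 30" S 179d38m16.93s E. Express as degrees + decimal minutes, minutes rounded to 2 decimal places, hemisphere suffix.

Latitude: seconds/60 = 0.50000; minutes = 54 + 0.50000 = 54.5000
λ: 38 + 16.93/60 = 38.2822′

16° 54.50′ S, 179° 38.28′ E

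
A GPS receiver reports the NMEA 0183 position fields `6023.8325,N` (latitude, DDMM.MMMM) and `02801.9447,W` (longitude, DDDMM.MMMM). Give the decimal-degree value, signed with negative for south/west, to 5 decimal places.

60.39721, -28.03241

Lat: split at 2 digits → 60° and 23.8325′; 60 + 23.8325/60 = 60.397208
N → positive
Longitude: degrees = first 3 digits = 28, minutes = 1.9447; 28 + 1.9447/60 = 28.032412
hemisphere W, so the sign is −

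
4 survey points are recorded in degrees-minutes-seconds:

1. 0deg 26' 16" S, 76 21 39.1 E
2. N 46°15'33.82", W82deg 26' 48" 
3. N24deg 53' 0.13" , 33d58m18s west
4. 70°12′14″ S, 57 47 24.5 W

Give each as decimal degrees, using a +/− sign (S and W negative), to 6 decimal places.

1. -0.437778, 76.360861
2. 46.259394, -82.446667
3. 24.883369, -33.971667
4. -70.203889, -57.790139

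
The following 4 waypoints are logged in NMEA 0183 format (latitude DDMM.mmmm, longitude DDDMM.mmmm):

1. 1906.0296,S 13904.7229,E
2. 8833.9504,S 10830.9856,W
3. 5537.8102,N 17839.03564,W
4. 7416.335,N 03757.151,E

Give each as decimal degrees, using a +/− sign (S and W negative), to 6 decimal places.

1. -19.100493, 139.078715
2. -88.565840, -108.516427
3. 55.630170, -178.650594
4. 74.272250, 37.952517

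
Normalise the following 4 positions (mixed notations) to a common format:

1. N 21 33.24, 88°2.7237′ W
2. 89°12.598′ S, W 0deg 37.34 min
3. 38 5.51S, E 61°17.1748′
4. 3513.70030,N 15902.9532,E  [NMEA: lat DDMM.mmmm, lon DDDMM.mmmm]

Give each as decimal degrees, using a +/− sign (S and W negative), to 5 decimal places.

Point 1:
  Lat: 21 + 33.24/60 = 21.554000
  N ⇒ keep positive
  Lon: 88 + 2.7237/60 = 88.045395
  W → negative
Point 2:
  Lat: 12.598′ = 0.209967°; total 89.209967
  hemisphere S, so the sign is −
  λ: 0 + 37.34/60 = 0.622333
  W → negative
Point 3:
  Latitude: 38 + 5.51/60 = 38.091833
  S ⇒ negate
  Longitude: 61 + 17.1748/60 = 61.286247
  E → positive
Point 4:
  Lat: degrees = first 2 digits = 35, minutes = 13.7003; 35 + 13.7003/60 = 35.228338
  N ⇒ keep positive
  λ: degrees = first 3 digits = 159, minutes = 2.9532; 159 + 2.9532/60 = 159.049220
  E ⇒ keep positive

1. 21.55400, -88.04540
2. -89.20997, -0.62233
3. -38.09183, 61.28625
4. 35.22834, 159.04922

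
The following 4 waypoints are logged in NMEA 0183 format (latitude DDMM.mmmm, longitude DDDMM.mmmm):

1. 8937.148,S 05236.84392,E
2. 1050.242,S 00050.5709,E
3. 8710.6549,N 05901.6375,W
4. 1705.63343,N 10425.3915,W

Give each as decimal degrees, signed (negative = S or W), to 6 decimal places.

1. -89.619133, 52.614065
2. -10.837367, 0.842848
3. 87.177582, -59.027292
4. 17.093891, -104.423192

Point 1:
  Lat: degrees = first 2 digits = 89, minutes = 37.148; 89 + 37.148/60 = 89.6191333
  S → negative
  λ: split at 3 digits → 052° and 36.84392′; 52 + 36.84392/60 = 52.6140653
  E ⇒ keep positive
Point 2:
  Lat: degrees = first 2 digits = 10, minutes = 50.242; 10 + 50.242/60 = 10.8373667
  S → negative
  Longitude: degrees = first 3 digits = 0, minutes = 50.5709; 0 + 50.5709/60 = 0.8428483
  E → positive
Point 3:
  Latitude: split at 2 digits → 87° and 10.6549′; 87 + 10.6549/60 = 87.1775817
  N → positive
  Longitude: degrees = first 3 digits = 59, minutes = 1.6375; 59 + 1.6375/60 = 59.0272917
  hemisphere W, so the sign is −
Point 4:
  Latitude: split at 2 digits → 17° and 5.63343′; 17 + 5.63343/60 = 17.0938905
  N → positive
  Longitude: split at 3 digits → 104° and 25.3915′; 104 + 25.3915/60 = 104.4231917
  W → negative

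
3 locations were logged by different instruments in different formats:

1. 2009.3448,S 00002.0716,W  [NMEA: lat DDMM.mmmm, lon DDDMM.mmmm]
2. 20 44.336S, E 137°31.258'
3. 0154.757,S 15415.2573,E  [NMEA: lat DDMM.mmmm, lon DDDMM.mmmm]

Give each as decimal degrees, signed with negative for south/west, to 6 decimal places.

Point 1:
  φ: degrees = first 2 digits = 20, minutes = 9.3448; 20 + 9.3448/60 = 20.1557467
  hemisphere S, so the sign is −
  Lon: split at 3 digits → 000° and 2.0716′; 0 + 2.0716/60 = 0.0345267
  W → negative
Point 2:
  φ: 20 + 44.336/60 = 20.7389333
  S ⇒ negate
  λ: 31.258′ = 0.520967°; total 137.5209667
  E ⇒ keep positive
Point 3:
  Lat: split at 2 digits → 01° and 54.757′; 1 + 54.757/60 = 1.9126167
  hemisphere S, so the sign is −
  Longitude: degrees = first 3 digits = 154, minutes = 15.2573; 154 + 15.2573/60 = 154.2542883
  E → positive

1. -20.155747, -0.034527
2. -20.738933, 137.520967
3. -1.912617, 154.254288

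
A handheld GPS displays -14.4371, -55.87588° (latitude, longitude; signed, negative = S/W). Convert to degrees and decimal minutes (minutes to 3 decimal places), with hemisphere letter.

Latitude is negative → S; |value| = 14.437100
Latitude: 14° + 0.437100 × 60 = 14° 26.22600′
Longitude is negative → W; |value| = 55.875880
Longitude: minutes = (55.875880 − 55) × 60 = 52.55280

14° 26.226′ S, 55° 52.553′ W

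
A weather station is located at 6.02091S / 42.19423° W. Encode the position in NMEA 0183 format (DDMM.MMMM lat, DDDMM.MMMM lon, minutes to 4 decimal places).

φ: minutes = (6.020910 − 6) × 60 = 1.254600
Longitude: minutes = (42.194230 − 42) × 60 = 11.653800

0601.2546,S / 04211.6538,W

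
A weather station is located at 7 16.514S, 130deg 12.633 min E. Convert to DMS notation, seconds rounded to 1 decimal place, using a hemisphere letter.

Lat: 16.51400′ → 16′ and 0.51400 × 60 = 30.840″
Lon: fractional minutes 0.63300 × 60 = 37.980″

7°16′30.8″ S, 130°12′38.0″ E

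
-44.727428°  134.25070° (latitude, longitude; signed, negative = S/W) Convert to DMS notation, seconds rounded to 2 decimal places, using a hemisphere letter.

Latitude is negative → S; |value| = 44.727428
φ: 0.727428 × 60 = 43.64568′ → 43′, remainder × 60 = 38.7408″
Lon: 0.250700 × 60 = 15.04200′ → 15′, remainder × 60 = 2.5200″

44°43′38.74″ S, 134°15′2.52″ E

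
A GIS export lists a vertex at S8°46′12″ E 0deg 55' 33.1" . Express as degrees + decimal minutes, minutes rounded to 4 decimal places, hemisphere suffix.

8° 46.2000′ S, 0° 55.5517′ E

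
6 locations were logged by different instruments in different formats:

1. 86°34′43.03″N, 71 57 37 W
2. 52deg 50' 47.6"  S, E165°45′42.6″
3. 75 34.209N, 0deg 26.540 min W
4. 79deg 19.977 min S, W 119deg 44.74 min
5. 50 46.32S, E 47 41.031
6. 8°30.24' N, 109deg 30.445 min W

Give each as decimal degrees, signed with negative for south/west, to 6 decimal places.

Point 1:
  φ: 86 + 34/60 + 43.03/3600 = 86.5786194
  N ⇒ keep positive
  Lon: 57′ + 37″ = 57.61667′; 71 + 57.61667/60 = 71.9602778
  W ⇒ negate
Point 2:
  Lat: 50′ + 47.6″ = 50.79333′; 52 + 50.79333/60 = 52.8465556
  hemisphere S, so the sign is −
  λ: 165 + 45/60 + 42.6/3600 = 165.7618333
  E ⇒ keep positive
Point 3:
  φ: 34.209′ = 0.570150°; total 75.5701500
  N → positive
  Lon: 26.54′ = 0.442333°; total 0.4423333
  W ⇒ negate
Point 4:
  Latitude: 79 + 19.977/60 = 79.3329500
  S ⇒ negate
  Longitude: 119 + 44.74/60 = 119.7456667
  W ⇒ negate
Point 5:
  φ: 50 + 46.32/60 = 50.7720000
  S → negative
  Lon: 47 + 41.031/60 = 47.6838500
  E ⇒ keep positive
Point 6:
  Latitude: 8 + 30.24/60 = 8.5040000
  N ⇒ keep positive
  λ: 109 + 30.445/60 = 109.5074167
  W → negative

1. 86.578619, -71.960278
2. -52.846556, 165.761833
3. 75.570150, -0.442333
4. -79.332950, -119.745667
5. -50.772000, 47.683850
6. 8.504000, -109.507417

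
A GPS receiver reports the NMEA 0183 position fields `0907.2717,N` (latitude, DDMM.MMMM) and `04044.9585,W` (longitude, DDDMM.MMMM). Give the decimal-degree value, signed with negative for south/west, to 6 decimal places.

9.121195, -40.749308

Latitude: degrees = first 2 digits = 9, minutes = 7.2717; 9 + 7.2717/60 = 9.1211950
N ⇒ keep positive
λ: split at 3 digits → 040° and 44.9585′; 40 + 44.9585/60 = 40.7493083
hemisphere W, so the sign is −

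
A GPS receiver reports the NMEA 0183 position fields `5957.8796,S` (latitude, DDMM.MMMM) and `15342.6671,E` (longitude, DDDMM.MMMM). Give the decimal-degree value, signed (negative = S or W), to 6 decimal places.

Lat: split at 2 digits → 59° and 57.8796′; 59 + 57.8796/60 = 59.9646600
S ⇒ negate
Lon: split at 3 digits → 153° and 42.6671′; 153 + 42.6671/60 = 153.7111183
E ⇒ keep positive

-59.964660, 153.711118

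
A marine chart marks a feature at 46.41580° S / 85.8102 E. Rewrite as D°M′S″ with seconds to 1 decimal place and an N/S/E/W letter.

Latitude: 0.415800° → 24.94800′; 0.94800 × 60 = 56.880″
Longitude: whole degrees 85; 48.61200′ → 48′ and 36.720″

46°24′56.9″ S, 85°48′36.7″ E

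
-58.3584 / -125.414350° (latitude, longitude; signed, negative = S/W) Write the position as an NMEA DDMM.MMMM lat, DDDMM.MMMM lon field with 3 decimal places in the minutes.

5821.504,S / 12524.861,W

Latitude is negative → S; |value| = 58.358400
φ: 58° + 0.358400 × 60 = 58° 21.50400′
Longitude is negative → W; |value| = 125.414350
λ: fractional part 0.414350 → 24.86100 minutes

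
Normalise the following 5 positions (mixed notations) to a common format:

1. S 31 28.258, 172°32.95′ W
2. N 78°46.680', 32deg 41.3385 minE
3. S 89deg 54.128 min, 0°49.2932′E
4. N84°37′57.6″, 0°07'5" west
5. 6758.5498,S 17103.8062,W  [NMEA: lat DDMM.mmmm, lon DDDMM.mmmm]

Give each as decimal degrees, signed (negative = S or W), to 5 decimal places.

1. -31.47097, -172.54917
2. 78.77800, 32.68898
3. -89.90213, 0.82155
4. 84.63267, -0.11806
5. -67.97583, -171.06344

Point 1:
  φ: 31 + 28.258/60 = 31.470967
  hemisphere S, so the sign is −
  λ: 32.95′ = 0.549167°; total 172.549167
  hemisphere W, so the sign is −
Point 2:
  Lat: 78 + 46.68/60 = 78.778000
  N ⇒ keep positive
  Longitude: 32 + 41.3385/60 = 32.688975
  E → positive
Point 3:
  φ: 89 + 54.128/60 = 89.902133
  hemisphere S, so the sign is −
  λ: 49.2932′ = 0.821553°; total 0.821553
  E → positive
Point 4:
  Lat: 84 + 37/60 + 57.6/3600 = 84.632667
  N → positive
  λ: 7′ + 5″ = 7.08333′; 0 + 7.08333/60 = 0.118056
  W → negative
Point 5:
  φ: split at 2 digits → 67° and 58.5498′; 67 + 58.5498/60 = 67.975830
  hemisphere S, so the sign is −
  Lon: split at 3 digits → 171° and 3.8062′; 171 + 3.8062/60 = 171.063437
  W ⇒ negate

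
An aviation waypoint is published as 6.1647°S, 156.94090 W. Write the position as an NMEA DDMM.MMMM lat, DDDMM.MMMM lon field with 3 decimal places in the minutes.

0609.882,S / 15656.454,W

φ: minutes = (6.164700 − 6) × 60 = 9.88200
Longitude: 156° + 0.940900 × 60 = 156° 56.45400′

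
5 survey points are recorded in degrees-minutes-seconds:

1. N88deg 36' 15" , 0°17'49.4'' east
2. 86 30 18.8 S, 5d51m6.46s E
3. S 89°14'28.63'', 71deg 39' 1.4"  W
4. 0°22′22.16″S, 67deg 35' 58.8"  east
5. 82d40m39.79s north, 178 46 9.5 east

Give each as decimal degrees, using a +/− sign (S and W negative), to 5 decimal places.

1. 88.60417, 0.29706
2. -86.50522, 5.85179
3. -89.24129, -71.65039
4. -0.37282, 67.59967
5. 82.67772, 178.76931

Point 1:
  φ: 88° + 36/60 + 15/3600 = 88 + 0.600000 + 0.004167 = 88.604167
  N → positive
  Lon: 0 + 17/60 + 49.4/3600 = 0.297056
  E → positive
Point 2:
  Latitude: 86° + 30/60 + 18.8/3600 = 86 + 0.500000 + 0.005222 = 86.505222
  S → negative
  Longitude: 5° + 51/60 + 6.46/3600 = 5 + 0.850000 + 0.001794 = 5.851794
  E → positive
Point 3:
  Latitude: 14′ + 28.63″ = 14.47717′; 89 + 14.47717/60 = 89.241286
  S ⇒ negate
  Longitude: 71° + 39/60 + 1.4/3600 = 71 + 0.650000 + 0.000389 = 71.650389
  hemisphere W, so the sign is −
Point 4:
  Latitude: 0° + 22/60 + 22.16/3600 = 0 + 0.366667 + 0.006156 = 0.372822
  S → negative
  Longitude: 67° + 35/60 + 58.8/3600 = 67 + 0.583333 + 0.016333 = 67.599667
  E ⇒ keep positive
Point 5:
  Lat: 40′ + 39.79″ = 40.66317′; 82 + 40.66317/60 = 82.677719
  N ⇒ keep positive
  λ: 178 + 46/60 + 9.5/3600 = 178.769306
  E → positive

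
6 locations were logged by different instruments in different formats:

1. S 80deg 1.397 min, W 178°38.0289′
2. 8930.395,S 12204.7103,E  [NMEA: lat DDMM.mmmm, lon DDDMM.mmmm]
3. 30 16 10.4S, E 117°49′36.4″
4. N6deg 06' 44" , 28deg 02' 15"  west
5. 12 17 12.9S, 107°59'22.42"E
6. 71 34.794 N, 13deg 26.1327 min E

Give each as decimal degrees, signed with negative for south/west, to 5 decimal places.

Point 1:
  Lat: 80 + 1.397/60 = 80.023283
  S → negative
  Lon: 38.0289′ = 0.633815°; total 178.633815
  W → negative
Point 2:
  φ: degrees = first 2 digits = 89, minutes = 30.395; 89 + 30.395/60 = 89.506583
  S ⇒ negate
  Lon: degrees = first 3 digits = 122, minutes = 4.7103; 122 + 4.7103/60 = 122.078505
  E → positive
Point 3:
  Latitude: 30° + 16/60 + 10.4/3600 = 30 + 0.266667 + 0.002889 = 30.269556
  S ⇒ negate
  Lon: 117 + 49/60 + 36.4/3600 = 117.826778
  E → positive
Point 4:
  Latitude: 6′ + 44″ = 6.73333′; 6 + 6.73333/60 = 6.112222
  N ⇒ keep positive
  Longitude: 28 + 2/60 + 15/3600 = 28.037500
  W ⇒ negate
Point 5:
  Latitude: 12° + 17/60 + 12.9/3600 = 12 + 0.283333 + 0.003583 = 12.286917
  hemisphere S, so the sign is −
  Lon: 59′ + 22.42″ = 59.37367′; 107 + 59.37367/60 = 107.989561
  E → positive
Point 6:
  Lat: 34.794′ = 0.579900°; total 71.579900
  N → positive
  Lon: 13 + 26.1327/60 = 13.435545
  E ⇒ keep positive

1. -80.02328, -178.63382
2. -89.50658, 122.07851
3. -30.26956, 117.82678
4. 6.11222, -28.03750
5. -12.28692, 107.98956
6. 71.57990, 13.43555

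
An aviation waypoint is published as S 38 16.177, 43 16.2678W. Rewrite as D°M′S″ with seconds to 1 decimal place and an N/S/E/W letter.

Lat: fractional minutes 0.17700 × 60 = 10.620″
Lon: 16.26780′ → 16′ and 0.26780 × 60 = 16.068″

38°16′10.6″ S, 43°16′16.1″ W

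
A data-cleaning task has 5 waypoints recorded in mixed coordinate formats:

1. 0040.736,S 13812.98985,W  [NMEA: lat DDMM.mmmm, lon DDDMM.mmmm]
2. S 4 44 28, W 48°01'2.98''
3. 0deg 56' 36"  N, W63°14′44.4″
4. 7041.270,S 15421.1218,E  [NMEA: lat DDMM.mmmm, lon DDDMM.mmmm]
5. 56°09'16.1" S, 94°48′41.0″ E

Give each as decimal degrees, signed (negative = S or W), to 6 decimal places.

1. -0.678933, -138.216498
2. -4.741111, -48.017494
3. 0.943333, -63.245667
4. -70.687833, 154.352030
5. -56.154472, 94.811389

Point 1:
  φ: degrees = first 2 digits = 0, minutes = 40.736; 0 + 40.736/60 = 0.6789333
  hemisphere S, so the sign is −
  λ: degrees = first 3 digits = 138, minutes = 12.98985; 138 + 12.98985/60 = 138.2164975
  hemisphere W, so the sign is −
Point 2:
  Lat: 4 + 44/60 + 28/3600 = 4.7411111
  S → negative
  Lon: 48° + 1/60 + 2.98/3600 = 48 + 0.016667 + 0.000828 = 48.0174944
  W → negative
Point 3:
  φ: 0 + 56/60 + 36/3600 = 0.9433333
  N ⇒ keep positive
  λ: 63 + 14/60 + 44.4/3600 = 63.2456667
  W → negative
Point 4:
  Latitude: split at 2 digits → 70° and 41.27′; 70 + 41.27/60 = 70.6878333
  hemisphere S, so the sign is −
  Lon: degrees = first 3 digits = 154, minutes = 21.1218; 154 + 21.1218/60 = 154.3520300
  E → positive
Point 5:
  φ: 9′ + 16.1″ = 9.26833′; 56 + 9.26833/60 = 56.1544722
  hemisphere S, so the sign is −
  λ: 94 + 48/60 + 41/3600 = 94.8113889
  E ⇒ keep positive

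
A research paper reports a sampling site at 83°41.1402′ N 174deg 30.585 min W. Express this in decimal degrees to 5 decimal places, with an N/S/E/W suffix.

83.68567° N, 174.50975° W

φ: 41.1402′ = 0.685670°; total 83.685670
Lon: 30.585′ = 0.509750°; total 174.509750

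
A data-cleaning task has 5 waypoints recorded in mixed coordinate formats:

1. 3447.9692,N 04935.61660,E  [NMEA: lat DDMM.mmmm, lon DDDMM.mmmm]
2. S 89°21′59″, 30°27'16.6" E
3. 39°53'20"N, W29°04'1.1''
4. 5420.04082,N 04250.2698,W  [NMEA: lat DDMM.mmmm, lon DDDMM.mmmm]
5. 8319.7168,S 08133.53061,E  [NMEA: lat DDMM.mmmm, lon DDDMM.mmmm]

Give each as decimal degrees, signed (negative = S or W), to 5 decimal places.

1. 34.79949, 49.59361
2. -89.36639, 30.45461
3. 39.88889, -29.06697
4. 54.33401, -42.83783
5. -83.32861, 81.55884

Point 1:
  Latitude: split at 2 digits → 34° and 47.9692′; 34 + 47.9692/60 = 34.799487
  N ⇒ keep positive
  λ: degrees = first 3 digits = 49, minutes = 35.6166; 49 + 35.6166/60 = 49.593610
  E ⇒ keep positive
Point 2:
  Latitude: 21′ + 59″ = 21.98333′; 89 + 21.98333/60 = 89.366389
  S ⇒ negate
  Longitude: 30° + 27/60 + 16.6/3600 = 30 + 0.450000 + 0.004611 = 30.454611
  E → positive
Point 3:
  Latitude: 39 + 53/60 + 20/3600 = 39.888889
  N → positive
  Longitude: 29 + 4/60 + 1.1/3600 = 29.066972
  W → negative
Point 4:
  Latitude: split at 2 digits → 54° and 20.04082′; 54 + 20.04082/60 = 54.334014
  N ⇒ keep positive
  λ: split at 3 digits → 042° and 50.2698′; 42 + 50.2698/60 = 42.837830
  hemisphere W, so the sign is −
Point 5:
  Lat: degrees = first 2 digits = 83, minutes = 19.7168; 83 + 19.7168/60 = 83.328613
  hemisphere S, so the sign is −
  λ: degrees = first 3 digits = 81, minutes = 33.53061; 81 + 33.53061/60 = 81.558844
  E → positive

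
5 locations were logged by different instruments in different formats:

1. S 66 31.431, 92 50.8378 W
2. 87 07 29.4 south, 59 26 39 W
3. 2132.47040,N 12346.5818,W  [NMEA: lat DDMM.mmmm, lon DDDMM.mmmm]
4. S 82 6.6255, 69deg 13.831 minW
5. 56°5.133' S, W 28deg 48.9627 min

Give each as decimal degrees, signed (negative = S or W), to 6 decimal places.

1. -66.523850, -92.847297
2. -87.124833, -59.444167
3. 21.541173, -123.776363
4. -82.110425, -69.230517
5. -56.085550, -28.816045

Point 1:
  Lat: 66 + 31.431/60 = 66.5238500
  S → negative
  Lon: 50.8378′ = 0.847297°; total 92.8472967
  W ⇒ negate
Point 2:
  Latitude: 87° + 7/60 + 29.4/3600 = 87 + 0.116667 + 0.008167 = 87.1248333
  S → negative
  λ: 59° + 26/60 + 39/3600 = 59 + 0.433333 + 0.010833 = 59.4441667
  hemisphere W, so the sign is −
Point 3:
  φ: degrees = first 2 digits = 21, minutes = 32.4704; 21 + 32.4704/60 = 21.5411733
  N ⇒ keep positive
  λ: split at 3 digits → 123° and 46.5818′; 123 + 46.5818/60 = 123.7763633
  W → negative
Point 4:
  Latitude: 82 + 6.6255/60 = 82.1104250
  S → negative
  λ: 13.831′ = 0.230517°; total 69.2305167
  W → negative
Point 5:
  Lat: 56 + 5.133/60 = 56.0855500
  hemisphere S, so the sign is −
  Lon: 48.9627′ = 0.816045°; total 28.8160450
  W → negative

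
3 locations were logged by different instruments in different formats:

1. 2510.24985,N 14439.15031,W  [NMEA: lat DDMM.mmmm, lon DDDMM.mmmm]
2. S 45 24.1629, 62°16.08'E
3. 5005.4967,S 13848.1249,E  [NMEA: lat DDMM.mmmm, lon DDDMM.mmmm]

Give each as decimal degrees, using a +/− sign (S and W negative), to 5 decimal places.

Point 1:
  φ: split at 2 digits → 25° and 10.24985′; 25 + 10.24985/60 = 25.170831
  N ⇒ keep positive
  λ: degrees = first 3 digits = 144, minutes = 39.15031; 144 + 39.15031/60 = 144.652505
  W ⇒ negate
Point 2:
  Latitude: 45 + 24.1629/60 = 45.402715
  hemisphere S, so the sign is −
  Lon: 16.08′ = 0.268000°; total 62.268000
  E ⇒ keep positive
Point 3:
  Lat: degrees = first 2 digits = 50, minutes = 5.4967; 50 + 5.4967/60 = 50.091612
  S → negative
  Lon: split at 3 digits → 138° and 48.1249′; 138 + 48.1249/60 = 138.802082
  E ⇒ keep positive

1. 25.17083, -144.65251
2. -45.40272, 62.26800
3. -50.09161, 138.80208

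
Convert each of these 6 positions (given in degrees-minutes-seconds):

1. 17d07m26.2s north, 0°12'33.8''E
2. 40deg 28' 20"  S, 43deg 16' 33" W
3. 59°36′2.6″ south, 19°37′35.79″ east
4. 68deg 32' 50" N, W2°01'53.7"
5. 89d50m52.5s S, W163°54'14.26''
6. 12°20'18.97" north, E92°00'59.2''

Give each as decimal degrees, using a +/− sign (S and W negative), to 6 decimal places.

1. 17.123944, 0.209389
2. -40.472222, -43.275833
3. -59.600722, 19.626608
4. 68.547222, -2.031583
5. -89.847917, -163.903961
6. 12.338603, 92.016444

Point 1:
  φ: 7′ + 26.2″ = 7.43667′; 17 + 7.43667/60 = 17.1239444
  N ⇒ keep positive
  Lon: 0° + 12/60 + 33.8/3600 = 0 + 0.200000 + 0.009389 = 0.2093889
  E → positive
Point 2:
  φ: 28′ + 20″ = 28.33333′; 40 + 28.33333/60 = 40.4722222
  S → negative
  Longitude: 16′ + 33″ = 16.55000′; 43 + 16.55000/60 = 43.2758333
  W ⇒ negate
Point 3:
  Latitude: 59° + 36/60 + 2.6/3600 = 59 + 0.600000 + 0.000722 = 59.6007222
  S → negative
  λ: 19° + 37/60 + 35.79/3600 = 19 + 0.616667 + 0.009942 = 19.6266083
  E → positive
Point 4:
  φ: 32′ + 50″ = 32.83333′; 68 + 32.83333/60 = 68.5472222
  N → positive
  λ: 1′ + 53.7″ = 1.89500′; 2 + 1.89500/60 = 2.0315833
  hemisphere W, so the sign is −
Point 5:
  φ: 89 + 50/60 + 52.5/3600 = 89.8479167
  hemisphere S, so the sign is −
  Longitude: 54′ + 14.26″ = 54.23767′; 163 + 54.23767/60 = 163.9039611
  W ⇒ negate
Point 6:
  φ: 20′ + 18.97″ = 20.31617′; 12 + 20.31617/60 = 12.3386028
  N ⇒ keep positive
  λ: 0′ + 59.2″ = 0.98667′; 92 + 0.98667/60 = 92.0164444
  E ⇒ keep positive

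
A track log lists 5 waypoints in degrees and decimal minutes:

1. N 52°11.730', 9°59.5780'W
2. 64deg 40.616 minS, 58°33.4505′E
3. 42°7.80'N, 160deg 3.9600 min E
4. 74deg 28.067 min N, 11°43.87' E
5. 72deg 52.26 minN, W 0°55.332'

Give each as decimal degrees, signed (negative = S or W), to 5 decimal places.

1. 52.19550, -9.99297
2. -64.67693, 58.55751
3. 42.13000, 160.06600
4. 74.46778, 11.73117
5. 72.87100, -0.92220

Point 1:
  Lat: 11.73′ = 0.195500°; total 52.195500
  N ⇒ keep positive
  Longitude: 59.578′ = 0.992967°; total 9.992967
  W ⇒ negate
Point 2:
  Latitude: 64 + 40.616/60 = 64.676933
  hemisphere S, so the sign is −
  Lon: 58 + 33.4505/60 = 58.557508
  E → positive
Point 3:
  Lat: 42 + 7.8/60 = 42.130000
  N → positive
  Longitude: 3.96′ = 0.066000°; total 160.066000
  E ⇒ keep positive
Point 4:
  Lat: 74 + 28.067/60 = 74.467783
  N ⇒ keep positive
  Lon: 11 + 43.87/60 = 11.731167
  E → positive
Point 5:
  Latitude: 52.26′ = 0.871000°; total 72.871000
  N ⇒ keep positive
  Longitude: 55.332′ = 0.922200°; total 0.922200
  W → negative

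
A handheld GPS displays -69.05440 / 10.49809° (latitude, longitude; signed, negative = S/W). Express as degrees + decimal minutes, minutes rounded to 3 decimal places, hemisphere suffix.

Latitude is negative → S; |value| = 69.054400
Lat: minutes = (69.054400 − 69) × 60 = 3.26400
Longitude: 10° + 0.498090 × 60 = 10° 29.88540′

69° 3.264′ S, 10° 29.885′ E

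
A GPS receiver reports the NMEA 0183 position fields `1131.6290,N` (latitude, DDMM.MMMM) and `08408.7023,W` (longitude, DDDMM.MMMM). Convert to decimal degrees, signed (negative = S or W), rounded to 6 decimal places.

Lat: split at 2 digits → 11° and 31.629′; 11 + 31.629/60 = 11.5271500
N → positive
Longitude: degrees = first 3 digits = 84, minutes = 8.7023; 84 + 8.7023/60 = 84.1450383
W ⇒ negate

11.527150, -84.145038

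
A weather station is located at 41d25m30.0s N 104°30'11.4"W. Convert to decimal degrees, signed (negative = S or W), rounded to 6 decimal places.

41.425000, -104.503167

φ: 25′ + 30″ = 25.50000′; 41 + 25.50000/60 = 41.4250000
N → positive
Longitude: 104° + 30/60 + 11.4/3600 = 104 + 0.500000 + 0.003167 = 104.5031667
W → negative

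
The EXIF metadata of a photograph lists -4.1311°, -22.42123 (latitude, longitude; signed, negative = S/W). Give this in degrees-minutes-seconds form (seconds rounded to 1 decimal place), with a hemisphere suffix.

Latitude is negative → S; |value| = 4.131100
Lat: 0.131100° → 7.86600′; 0.86600 × 60 = 51.960″
Longitude is negative → W; |value| = 22.421230
Longitude: 0.421230 × 60 = 25.27380′ → 25′, remainder × 60 = 16.428″

4°07′52.0″ S, 22°25′16.4″ W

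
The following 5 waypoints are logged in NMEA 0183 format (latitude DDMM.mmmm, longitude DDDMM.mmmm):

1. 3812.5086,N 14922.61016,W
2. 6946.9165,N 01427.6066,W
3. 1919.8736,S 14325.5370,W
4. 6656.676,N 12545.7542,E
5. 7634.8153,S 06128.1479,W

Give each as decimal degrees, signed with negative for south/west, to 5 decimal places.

1. 38.20848, -149.37684
2. 69.78194, -14.46011
3. -19.33123, -143.42562
4. 66.94460, 125.76257
5. -76.58026, -61.46913

Point 1:
  φ: split at 2 digits → 38° and 12.5086′; 38 + 12.5086/60 = 38.208477
  N → positive
  Longitude: degrees = first 3 digits = 149, minutes = 22.61016; 149 + 22.61016/60 = 149.376836
  W → negative
Point 2:
  φ: split at 2 digits → 69° and 46.9165′; 69 + 46.9165/60 = 69.781942
  N → positive
  λ: split at 3 digits → 014° and 27.6066′; 14 + 27.6066/60 = 14.460110
  hemisphere W, so the sign is −
Point 3:
  Lat: degrees = first 2 digits = 19, minutes = 19.8736; 19 + 19.8736/60 = 19.331227
  S → negative
  Lon: split at 3 digits → 143° and 25.537′; 143 + 25.537/60 = 143.425617
  W → negative
Point 4:
  φ: split at 2 digits → 66° and 56.676′; 66 + 56.676/60 = 66.944600
  N → positive
  λ: degrees = first 3 digits = 125, minutes = 45.7542; 125 + 45.7542/60 = 125.762570
  E → positive
Point 5:
  Latitude: degrees = first 2 digits = 76, minutes = 34.8153; 76 + 34.8153/60 = 76.580255
  S ⇒ negate
  λ: degrees = first 3 digits = 61, minutes = 28.1479; 61 + 28.1479/60 = 61.469132
  W ⇒ negate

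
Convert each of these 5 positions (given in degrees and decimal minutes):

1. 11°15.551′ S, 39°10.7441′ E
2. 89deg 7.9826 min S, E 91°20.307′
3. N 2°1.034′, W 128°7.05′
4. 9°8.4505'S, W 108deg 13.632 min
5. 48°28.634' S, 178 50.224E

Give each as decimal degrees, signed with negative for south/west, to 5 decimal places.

1. -11.25918, 39.17907
2. -89.13304, 91.33845
3. 2.01723, -128.11750
4. -9.14084, -108.22720
5. -48.47723, 178.83707

Point 1:
  Lat: 15.551′ = 0.259183°; total 11.259183
  hemisphere S, so the sign is −
  λ: 10.7441′ = 0.179068°; total 39.179068
  E → positive
Point 2:
  Lat: 7.9826′ = 0.133043°; total 89.133043
  hemisphere S, so the sign is −
  λ: 91 + 20.307/60 = 91.338450
  E → positive
Point 3:
  Lat: 2 + 1.034/60 = 2.017233
  N → positive
  λ: 128 + 7.05/60 = 128.117500
  hemisphere W, so the sign is −
Point 4:
  φ: 9 + 8.4505/60 = 9.140842
  S → negative
  λ: 108 + 13.632/60 = 108.227200
  hemisphere W, so the sign is −
Point 5:
  Lat: 48 + 28.634/60 = 48.477233
  hemisphere S, so the sign is −
  Lon: 178 + 50.224/60 = 178.837067
  E ⇒ keep positive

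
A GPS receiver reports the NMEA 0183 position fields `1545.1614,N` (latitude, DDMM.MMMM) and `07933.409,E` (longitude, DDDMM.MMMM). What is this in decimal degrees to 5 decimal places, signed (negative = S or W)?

15.75269, 79.55682

Lat: split at 2 digits → 15° and 45.1614′; 15 + 45.1614/60 = 15.752690
N → positive
Lon: degrees = first 3 digits = 79, minutes = 33.409; 79 + 33.409/60 = 79.556817
E ⇒ keep positive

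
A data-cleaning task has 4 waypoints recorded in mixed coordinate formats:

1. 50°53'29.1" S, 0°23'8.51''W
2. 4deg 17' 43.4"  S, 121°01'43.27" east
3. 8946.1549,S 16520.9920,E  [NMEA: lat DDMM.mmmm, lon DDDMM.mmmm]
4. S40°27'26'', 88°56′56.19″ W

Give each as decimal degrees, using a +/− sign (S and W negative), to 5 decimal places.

Point 1:
  φ: 50° + 53/60 + 29.1/3600 = 50 + 0.883333 + 0.008083 = 50.891417
  hemisphere S, so the sign is −
  λ: 0° + 23/60 + 8.51/3600 = 0 + 0.383333 + 0.002364 = 0.385697
  W ⇒ negate
Point 2:
  φ: 4° + 17/60 + 43.4/3600 = 4 + 0.283333 + 0.012056 = 4.295389
  S ⇒ negate
  λ: 121 + 1/60 + 43.27/3600 = 121.028686
  E ⇒ keep positive
Point 3:
  Lat: degrees = first 2 digits = 89, minutes = 46.1549; 89 + 46.1549/60 = 89.769248
  S → negative
  Lon: split at 3 digits → 165° and 20.992′; 165 + 20.992/60 = 165.349867
  E ⇒ keep positive
Point 4:
  φ: 40° + 27/60 + 26/3600 = 40 + 0.450000 + 0.007222 = 40.457222
  S ⇒ negate
  Lon: 56′ + 56.19″ = 56.93650′; 88 + 56.93650/60 = 88.948942
  W → negative

1. -50.89142, -0.38570
2. -4.29539, 121.02869
3. -89.76925, 165.34987
4. -40.45722, -88.94894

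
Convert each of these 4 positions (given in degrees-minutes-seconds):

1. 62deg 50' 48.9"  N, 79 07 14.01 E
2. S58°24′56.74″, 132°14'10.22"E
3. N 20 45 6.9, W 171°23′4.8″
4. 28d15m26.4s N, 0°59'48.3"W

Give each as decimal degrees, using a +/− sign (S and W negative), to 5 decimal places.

1. 62.84692, 79.12056
2. -58.41576, 132.23617
3. 20.75192, -171.38467
4. 28.25733, -0.99675

Point 1:
  Latitude: 50′ + 48.9″ = 50.81500′; 62 + 50.81500/60 = 62.846917
  N ⇒ keep positive
  λ: 79 + 7/60 + 14.01/3600 = 79.120558
  E → positive
Point 2:
  Latitude: 58° + 24/60 + 56.74/3600 = 58 + 0.400000 + 0.015761 = 58.415761
  S ⇒ negate
  Lon: 132° + 14/60 + 10.22/3600 = 132 + 0.233333 + 0.002839 = 132.236172
  E → positive
Point 3:
  Lat: 45′ + 6.9″ = 45.11500′; 20 + 45.11500/60 = 20.751917
  N → positive
  λ: 171° + 23/60 + 4.8/3600 = 171 + 0.383333 + 0.001333 = 171.384667
  W → negative
Point 4:
  Lat: 28 + 15/60 + 26.4/3600 = 28.257333
  N → positive
  λ: 59′ + 48.3″ = 59.80500′; 0 + 59.80500/60 = 0.996750
  hemisphere W, so the sign is −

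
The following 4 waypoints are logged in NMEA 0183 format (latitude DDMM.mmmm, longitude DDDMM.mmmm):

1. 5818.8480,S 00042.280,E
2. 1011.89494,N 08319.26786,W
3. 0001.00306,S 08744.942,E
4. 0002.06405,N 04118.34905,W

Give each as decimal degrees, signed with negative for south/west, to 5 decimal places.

1. -58.31413, 0.70467
2. 10.19825, -83.32113
3. -0.01672, 87.74903
4. 0.03440, -41.30582

Point 1:
  Lat: split at 2 digits → 58° and 18.848′; 58 + 18.848/60 = 58.314133
  S ⇒ negate
  λ: degrees = first 3 digits = 0, minutes = 42.28; 0 + 42.28/60 = 0.704667
  E → positive
Point 2:
  Lat: split at 2 digits → 10° and 11.89494′; 10 + 11.89494/60 = 10.198249
  N ⇒ keep positive
  Longitude: split at 3 digits → 083° and 19.26786′; 83 + 19.26786/60 = 83.321131
  W ⇒ negate
Point 3:
  Lat: degrees = first 2 digits = 0, minutes = 1.00306; 0 + 1.00306/60 = 0.016718
  S ⇒ negate
  Lon: split at 3 digits → 087° and 44.942′; 87 + 44.942/60 = 87.749033
  E → positive
Point 4:
  Lat: split at 2 digits → 00° and 2.06405′; 0 + 2.06405/60 = 0.034401
  N ⇒ keep positive
  Lon: split at 3 digits → 041° and 18.34905′; 41 + 18.34905/60 = 41.305818
  W → negative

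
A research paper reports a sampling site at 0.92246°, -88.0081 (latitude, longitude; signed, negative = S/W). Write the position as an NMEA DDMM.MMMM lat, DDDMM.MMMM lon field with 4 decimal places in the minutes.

0055.3476,N / 08800.4860,W

φ: fractional part 0.922460 → 55.347600 minutes
Longitude is negative → W; |value| = 88.008100
Longitude: minutes = (88.008100 − 88) × 60 = 0.486000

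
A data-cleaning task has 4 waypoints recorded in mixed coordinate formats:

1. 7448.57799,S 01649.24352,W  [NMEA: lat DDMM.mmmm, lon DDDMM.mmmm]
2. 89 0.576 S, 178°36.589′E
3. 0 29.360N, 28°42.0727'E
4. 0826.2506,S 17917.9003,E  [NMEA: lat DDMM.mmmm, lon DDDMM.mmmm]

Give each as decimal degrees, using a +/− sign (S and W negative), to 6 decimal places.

1. -74.809633, -16.820725
2. -89.009600, 178.609817
3. 0.489333, 28.701212
4. -8.437510, 179.298338

Point 1:
  Latitude: split at 2 digits → 74° and 48.57799′; 74 + 48.57799/60 = 74.8096332
  S → negative
  Longitude: split at 3 digits → 016° and 49.24352′; 16 + 49.24352/60 = 16.8207253
  W → negative
Point 2:
  Lat: 89 + 0.576/60 = 89.0096000
  S → negative
  Longitude: 178 + 36.589/60 = 178.6098167
  E → positive
Point 3:
  Lat: 0 + 29.36/60 = 0.4893333
  N → positive
  Lon: 28 + 42.0727/60 = 28.7012117
  E ⇒ keep positive
Point 4:
  Latitude: split at 2 digits → 08° and 26.2506′; 8 + 26.2506/60 = 8.4375100
  S → negative
  λ: split at 3 digits → 179° and 17.9003′; 179 + 17.9003/60 = 179.2983383
  E ⇒ keep positive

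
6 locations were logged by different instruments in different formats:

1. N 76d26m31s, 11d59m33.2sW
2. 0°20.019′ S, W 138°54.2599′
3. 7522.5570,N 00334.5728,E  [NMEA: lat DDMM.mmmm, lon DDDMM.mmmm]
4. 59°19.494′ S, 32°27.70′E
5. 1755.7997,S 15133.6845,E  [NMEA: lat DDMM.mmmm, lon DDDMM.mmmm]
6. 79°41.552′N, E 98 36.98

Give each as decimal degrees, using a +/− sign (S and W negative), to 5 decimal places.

Point 1:
  Latitude: 76 + 26/60 + 31/3600 = 76.441944
  N ⇒ keep positive
  Lon: 11 + 59/60 + 33.2/3600 = 11.992556
  W ⇒ negate
Point 2:
  Latitude: 0 + 20.019/60 = 0.333650
  hemisphere S, so the sign is −
  Lon: 138 + 54.2599/60 = 138.904332
  hemisphere W, so the sign is −
Point 3:
  Lat: degrees = first 2 digits = 75, minutes = 22.557; 75 + 22.557/60 = 75.375950
  N ⇒ keep positive
  Lon: degrees = first 3 digits = 3, minutes = 34.5728; 3 + 34.5728/60 = 3.576213
  E ⇒ keep positive
Point 4:
  Lat: 59 + 19.494/60 = 59.324900
  S ⇒ negate
  λ: 27.7′ = 0.461667°; total 32.461667
  E → positive
Point 5:
  Latitude: split at 2 digits → 17° and 55.7997′; 17 + 55.7997/60 = 17.929995
  S ⇒ negate
  λ: degrees = first 3 digits = 151, minutes = 33.6845; 151 + 33.6845/60 = 151.561408
  E ⇒ keep positive
Point 6:
  Latitude: 41.552′ = 0.692533°; total 79.692533
  N ⇒ keep positive
  Lon: 36.98′ = 0.616333°; total 98.616333
  E ⇒ keep positive

1. 76.44194, -11.99256
2. -0.33365, -138.90433
3. 75.37595, 3.57621
4. -59.32490, 32.46167
5. -17.93000, 151.56141
6. 79.69253, 98.61633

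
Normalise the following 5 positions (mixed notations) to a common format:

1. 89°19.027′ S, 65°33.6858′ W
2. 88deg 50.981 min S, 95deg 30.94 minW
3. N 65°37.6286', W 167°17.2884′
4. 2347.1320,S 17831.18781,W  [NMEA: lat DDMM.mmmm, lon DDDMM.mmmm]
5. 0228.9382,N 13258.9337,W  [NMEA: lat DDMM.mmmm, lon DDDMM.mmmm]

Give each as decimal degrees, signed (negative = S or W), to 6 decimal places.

Point 1:
  φ: 19.027′ = 0.317117°; total 89.3171167
  S → negative
  Lon: 65 + 33.6858/60 = 65.5614300
  W → negative
Point 2:
  φ: 88 + 50.981/60 = 88.8496833
  hemisphere S, so the sign is −
  Lon: 30.94′ = 0.515667°; total 95.5156667
  W ⇒ negate
Point 3:
  φ: 37.6286′ = 0.627143°; total 65.6271433
  N ⇒ keep positive
  Longitude: 167 + 17.2884/60 = 167.2881400
  W ⇒ negate
Point 4:
  Latitude: degrees = first 2 digits = 23, minutes = 47.132; 23 + 47.132/60 = 23.7855333
  S → negative
  Lon: split at 3 digits → 178° and 31.18781′; 178 + 31.18781/60 = 178.5197968
  W → negative
Point 5:
  φ: split at 2 digits → 02° and 28.9382′; 2 + 28.9382/60 = 2.4823033
  N → positive
  Longitude: split at 3 digits → 132° and 58.9337′; 132 + 58.9337/60 = 132.9822283
  W → negative

1. -89.317117, -65.561430
2. -88.849683, -95.515667
3. 65.627143, -167.288140
4. -23.785533, -178.519797
5. 2.482303, -132.982228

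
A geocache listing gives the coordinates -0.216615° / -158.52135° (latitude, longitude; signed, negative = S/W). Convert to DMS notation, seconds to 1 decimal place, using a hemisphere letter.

0°12′59.8″ S, 158°31′16.9″ W

Latitude is negative → S; |value| = 0.216615
φ: 0.216615° → 12.99690′; 0.99690 × 60 = 59.814″
Longitude is negative → W; |value| = 158.521350
λ: whole degrees 158; 31.28100′ → 31′ and 16.860″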